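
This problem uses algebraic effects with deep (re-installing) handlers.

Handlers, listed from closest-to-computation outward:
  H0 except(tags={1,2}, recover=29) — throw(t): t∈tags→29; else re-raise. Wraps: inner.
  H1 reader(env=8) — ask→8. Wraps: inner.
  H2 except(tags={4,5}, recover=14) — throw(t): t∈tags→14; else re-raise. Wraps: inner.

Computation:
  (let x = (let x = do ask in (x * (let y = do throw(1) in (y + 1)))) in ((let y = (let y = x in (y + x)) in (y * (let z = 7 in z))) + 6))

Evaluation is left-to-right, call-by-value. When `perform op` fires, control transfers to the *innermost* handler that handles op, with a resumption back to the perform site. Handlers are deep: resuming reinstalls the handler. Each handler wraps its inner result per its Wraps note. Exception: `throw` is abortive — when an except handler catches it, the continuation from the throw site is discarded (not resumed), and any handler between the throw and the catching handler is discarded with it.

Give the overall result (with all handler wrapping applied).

Working:
ask @ H1 ⇒ 8
throw(1) @ H0 caught ⇒ 29
H1 returns 29
H2 returns 29
= 29

Answer: 29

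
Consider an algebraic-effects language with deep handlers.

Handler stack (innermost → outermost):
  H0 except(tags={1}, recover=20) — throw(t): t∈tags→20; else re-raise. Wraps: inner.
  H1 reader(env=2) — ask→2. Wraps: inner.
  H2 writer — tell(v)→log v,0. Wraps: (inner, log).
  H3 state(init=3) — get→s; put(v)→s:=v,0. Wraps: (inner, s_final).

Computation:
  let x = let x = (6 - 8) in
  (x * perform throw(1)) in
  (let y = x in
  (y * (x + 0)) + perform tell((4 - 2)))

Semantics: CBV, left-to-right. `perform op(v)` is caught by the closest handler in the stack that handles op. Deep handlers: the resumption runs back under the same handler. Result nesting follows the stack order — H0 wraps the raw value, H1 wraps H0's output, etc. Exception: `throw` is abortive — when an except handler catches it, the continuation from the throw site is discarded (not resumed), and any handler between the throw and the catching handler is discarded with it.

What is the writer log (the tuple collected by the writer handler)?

Answer: ()

Evaluation trace:
throw(1) @ H0 caught ⇒ 20
H1 returns 20
H2 returns (20, ())
H3 returns ((20, ()), 3)
= ((20, ()), 3)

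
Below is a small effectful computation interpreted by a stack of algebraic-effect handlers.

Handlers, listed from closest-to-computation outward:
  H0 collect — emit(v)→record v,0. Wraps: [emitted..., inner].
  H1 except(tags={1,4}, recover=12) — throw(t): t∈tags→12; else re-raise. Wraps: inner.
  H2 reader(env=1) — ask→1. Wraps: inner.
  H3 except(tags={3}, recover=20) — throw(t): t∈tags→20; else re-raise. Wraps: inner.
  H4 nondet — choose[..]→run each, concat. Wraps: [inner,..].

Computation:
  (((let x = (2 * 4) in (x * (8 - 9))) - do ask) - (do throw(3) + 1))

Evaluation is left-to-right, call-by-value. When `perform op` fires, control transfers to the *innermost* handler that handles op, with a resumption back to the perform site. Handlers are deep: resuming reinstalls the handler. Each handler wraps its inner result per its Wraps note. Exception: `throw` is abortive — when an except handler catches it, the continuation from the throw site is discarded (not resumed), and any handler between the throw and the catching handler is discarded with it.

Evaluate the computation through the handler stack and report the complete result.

Answer: [20]

Working:
ask @ H2 ⇒ 1
throw(3) @ H1 re-raised
throw(3) @ H3 caught ⇒ 20
H4 returns [20]
= [20]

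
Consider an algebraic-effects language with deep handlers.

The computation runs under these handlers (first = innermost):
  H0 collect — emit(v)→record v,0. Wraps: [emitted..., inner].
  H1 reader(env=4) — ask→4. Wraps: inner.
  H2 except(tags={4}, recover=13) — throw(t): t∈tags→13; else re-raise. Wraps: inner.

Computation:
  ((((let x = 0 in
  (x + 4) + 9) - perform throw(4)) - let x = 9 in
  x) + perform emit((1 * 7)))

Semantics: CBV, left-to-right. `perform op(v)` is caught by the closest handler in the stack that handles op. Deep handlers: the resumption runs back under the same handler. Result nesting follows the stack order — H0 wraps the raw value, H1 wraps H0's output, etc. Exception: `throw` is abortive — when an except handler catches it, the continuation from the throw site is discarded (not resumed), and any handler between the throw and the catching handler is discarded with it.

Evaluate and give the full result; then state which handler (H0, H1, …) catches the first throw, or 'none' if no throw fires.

Step-by-step:
throw(4) @ H2 caught ⇒ 13
= 13

Answer: 13 ; first throw caught by: H2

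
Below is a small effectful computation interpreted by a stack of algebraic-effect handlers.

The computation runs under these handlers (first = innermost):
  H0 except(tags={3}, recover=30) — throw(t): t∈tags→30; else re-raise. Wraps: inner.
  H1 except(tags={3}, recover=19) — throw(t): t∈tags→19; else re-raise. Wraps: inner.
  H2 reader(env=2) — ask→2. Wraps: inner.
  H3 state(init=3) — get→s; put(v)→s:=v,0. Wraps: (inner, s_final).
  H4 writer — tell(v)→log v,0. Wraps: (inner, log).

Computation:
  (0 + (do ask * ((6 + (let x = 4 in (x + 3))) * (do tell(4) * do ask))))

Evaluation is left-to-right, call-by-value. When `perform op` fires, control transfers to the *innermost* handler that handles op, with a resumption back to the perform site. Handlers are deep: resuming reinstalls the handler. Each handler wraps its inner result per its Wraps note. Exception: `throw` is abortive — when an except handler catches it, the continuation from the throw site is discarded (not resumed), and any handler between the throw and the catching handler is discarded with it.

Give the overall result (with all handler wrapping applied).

Working:
ask @ H2 ⇒ 2
tell(4) @ H4 ⇒ log+=4
ask @ H2 ⇒ 2
H0 returns 0
H1 returns 0
H2 returns 0
H3 returns (0, 3)
H4 returns ((0, 3), (4))
= ((0, 3), (4))

Answer: ((0, 3), (4))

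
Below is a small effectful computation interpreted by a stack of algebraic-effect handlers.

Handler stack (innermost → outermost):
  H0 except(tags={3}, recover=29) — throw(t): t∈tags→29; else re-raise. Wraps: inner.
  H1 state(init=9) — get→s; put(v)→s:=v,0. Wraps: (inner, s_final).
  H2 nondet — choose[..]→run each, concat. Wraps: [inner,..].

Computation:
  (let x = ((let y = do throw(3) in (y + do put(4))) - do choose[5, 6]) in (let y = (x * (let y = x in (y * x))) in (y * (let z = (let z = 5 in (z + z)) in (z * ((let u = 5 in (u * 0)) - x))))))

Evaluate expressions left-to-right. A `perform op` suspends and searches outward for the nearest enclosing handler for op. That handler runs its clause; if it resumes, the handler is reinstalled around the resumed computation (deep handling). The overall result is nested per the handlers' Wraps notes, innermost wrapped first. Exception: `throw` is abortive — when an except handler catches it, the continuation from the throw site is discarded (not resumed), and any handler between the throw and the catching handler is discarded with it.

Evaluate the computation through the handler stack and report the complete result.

Answer: [(29, 9)]

Working:
throw(3) @ H0 caught ⇒ 29
H1 returns (29, 9)
H2 returns [(29, 9)]
= [(29, 9)]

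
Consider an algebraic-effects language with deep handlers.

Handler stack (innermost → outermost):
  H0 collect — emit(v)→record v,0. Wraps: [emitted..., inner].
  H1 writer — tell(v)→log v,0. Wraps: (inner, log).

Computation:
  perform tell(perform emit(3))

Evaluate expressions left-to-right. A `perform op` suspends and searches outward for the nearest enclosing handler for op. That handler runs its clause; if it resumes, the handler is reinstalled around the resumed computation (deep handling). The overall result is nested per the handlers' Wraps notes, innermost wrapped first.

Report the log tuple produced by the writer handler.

Answer: (0)

Evaluation trace:
emit(3) @ H0 ⇒ out+=3
tell(0) @ H1 ⇒ log+=0
H0 returns [3, 0]
H1 returns ([3, 0], (0))
= ([3, 0], (0))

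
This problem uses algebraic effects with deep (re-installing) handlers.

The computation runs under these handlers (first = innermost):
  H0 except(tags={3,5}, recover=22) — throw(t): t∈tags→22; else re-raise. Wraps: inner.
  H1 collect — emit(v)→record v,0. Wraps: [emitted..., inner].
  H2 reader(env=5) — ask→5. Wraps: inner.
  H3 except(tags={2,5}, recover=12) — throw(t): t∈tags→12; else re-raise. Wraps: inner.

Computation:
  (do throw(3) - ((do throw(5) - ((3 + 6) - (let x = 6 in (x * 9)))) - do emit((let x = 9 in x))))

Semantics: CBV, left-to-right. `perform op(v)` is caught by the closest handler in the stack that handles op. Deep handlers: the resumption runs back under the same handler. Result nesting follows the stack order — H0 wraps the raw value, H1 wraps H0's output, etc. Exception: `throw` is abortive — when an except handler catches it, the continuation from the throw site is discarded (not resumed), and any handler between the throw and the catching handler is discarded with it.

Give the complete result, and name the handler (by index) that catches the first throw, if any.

Evaluation trace:
throw(3) @ H0 caught ⇒ 22
H1 returns [22]
H2 returns [22]
H3 returns [22]
= [22]

Answer: [22] ; first throw caught by: H0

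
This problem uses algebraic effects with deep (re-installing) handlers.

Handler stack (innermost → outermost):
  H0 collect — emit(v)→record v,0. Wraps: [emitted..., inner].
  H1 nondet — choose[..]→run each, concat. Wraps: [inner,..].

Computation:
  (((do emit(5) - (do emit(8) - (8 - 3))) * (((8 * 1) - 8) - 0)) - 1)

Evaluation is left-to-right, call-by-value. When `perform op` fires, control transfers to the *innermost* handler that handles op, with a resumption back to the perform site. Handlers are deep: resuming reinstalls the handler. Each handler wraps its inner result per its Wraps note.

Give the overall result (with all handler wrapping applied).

Step-by-step:
emit(5) @ H0 ⇒ out+=5
emit(8) @ H0 ⇒ out+=8
H0 returns [5, 8, -1]
H1 returns [[5, 8, -1]]
= [[5, 8, -1]]

Answer: [[5, 8, -1]]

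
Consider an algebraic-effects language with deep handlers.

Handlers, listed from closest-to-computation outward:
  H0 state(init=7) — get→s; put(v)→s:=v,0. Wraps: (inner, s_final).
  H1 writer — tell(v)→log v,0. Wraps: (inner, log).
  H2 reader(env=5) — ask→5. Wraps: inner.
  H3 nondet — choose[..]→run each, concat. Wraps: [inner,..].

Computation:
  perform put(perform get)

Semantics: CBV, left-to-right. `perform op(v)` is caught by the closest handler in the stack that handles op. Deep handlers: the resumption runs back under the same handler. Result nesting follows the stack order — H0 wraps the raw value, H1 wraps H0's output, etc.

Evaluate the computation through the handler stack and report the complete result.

Step-by-step:
get @ H0 ⇒ 7
put(7) @ H0 ⇒ s:=7
H0 returns (0, 7)
H1 returns ((0, 7), ())
H2 returns ((0, 7), ())
H3 returns [((0, 7), ())]
= [((0, 7), ())]

Answer: [((0, 7), ())]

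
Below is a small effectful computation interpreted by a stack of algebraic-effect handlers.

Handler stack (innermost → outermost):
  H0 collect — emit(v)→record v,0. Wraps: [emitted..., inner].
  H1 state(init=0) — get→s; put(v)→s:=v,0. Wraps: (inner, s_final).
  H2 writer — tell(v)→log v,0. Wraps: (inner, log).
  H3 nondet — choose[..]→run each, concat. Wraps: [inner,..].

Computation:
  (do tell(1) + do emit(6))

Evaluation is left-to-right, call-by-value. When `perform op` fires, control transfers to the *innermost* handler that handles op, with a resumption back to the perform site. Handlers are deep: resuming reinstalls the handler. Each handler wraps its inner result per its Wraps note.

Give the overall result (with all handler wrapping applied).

Step-by-step:
tell(1) @ H2 ⇒ log+=1
emit(6) @ H0 ⇒ out+=6
H0 returns [6, 0]
H1 returns ([6, 0], 0)
H2 returns (([6, 0], 0), (1))
H3 returns [(([6, 0], 0), (1))]
= [(([6, 0], 0), (1))]

Answer: [(([6, 0], 0), (1))]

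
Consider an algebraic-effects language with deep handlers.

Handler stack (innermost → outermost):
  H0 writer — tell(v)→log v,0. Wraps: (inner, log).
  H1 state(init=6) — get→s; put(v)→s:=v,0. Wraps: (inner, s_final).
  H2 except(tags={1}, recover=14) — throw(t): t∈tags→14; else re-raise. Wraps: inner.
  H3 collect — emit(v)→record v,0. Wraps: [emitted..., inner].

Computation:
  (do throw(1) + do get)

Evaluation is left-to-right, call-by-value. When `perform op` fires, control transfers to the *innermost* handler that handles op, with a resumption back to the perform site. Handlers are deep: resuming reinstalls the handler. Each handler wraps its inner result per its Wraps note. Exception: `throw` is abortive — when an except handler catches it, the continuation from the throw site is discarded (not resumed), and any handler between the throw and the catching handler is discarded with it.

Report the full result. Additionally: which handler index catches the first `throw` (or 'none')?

Answer: [14] ; first throw caught by: H2

Evaluation trace:
throw(1) @ H2 caught ⇒ 14
H3 returns [14]
= [14]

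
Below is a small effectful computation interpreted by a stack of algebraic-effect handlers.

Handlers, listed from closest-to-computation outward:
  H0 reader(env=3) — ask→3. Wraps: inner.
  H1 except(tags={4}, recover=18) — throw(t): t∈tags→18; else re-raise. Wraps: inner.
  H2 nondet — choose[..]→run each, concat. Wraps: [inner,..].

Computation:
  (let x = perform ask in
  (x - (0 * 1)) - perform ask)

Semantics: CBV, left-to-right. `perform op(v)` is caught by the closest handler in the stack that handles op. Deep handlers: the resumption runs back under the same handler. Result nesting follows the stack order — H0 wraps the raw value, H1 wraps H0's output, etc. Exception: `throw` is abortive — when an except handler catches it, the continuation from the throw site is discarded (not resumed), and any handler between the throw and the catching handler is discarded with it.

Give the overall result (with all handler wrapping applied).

Evaluation trace:
ask @ H0 ⇒ 3
ask @ H0 ⇒ 3
H0 returns 0
H1 returns 0
H2 returns [0]
= [0]

Answer: [0]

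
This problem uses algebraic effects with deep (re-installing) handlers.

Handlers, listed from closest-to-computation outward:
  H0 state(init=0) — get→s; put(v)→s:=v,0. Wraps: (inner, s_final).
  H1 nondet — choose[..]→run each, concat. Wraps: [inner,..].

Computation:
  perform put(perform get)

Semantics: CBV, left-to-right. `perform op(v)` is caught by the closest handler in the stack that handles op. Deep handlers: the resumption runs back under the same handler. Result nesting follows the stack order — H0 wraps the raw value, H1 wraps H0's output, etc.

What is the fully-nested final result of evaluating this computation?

Answer: [(0, 0)]

Step-by-step:
get @ H0 ⇒ 0
put(0) @ H0 ⇒ s:=0
H0 returns (0, 0)
H1 returns [(0, 0)]
= [(0, 0)]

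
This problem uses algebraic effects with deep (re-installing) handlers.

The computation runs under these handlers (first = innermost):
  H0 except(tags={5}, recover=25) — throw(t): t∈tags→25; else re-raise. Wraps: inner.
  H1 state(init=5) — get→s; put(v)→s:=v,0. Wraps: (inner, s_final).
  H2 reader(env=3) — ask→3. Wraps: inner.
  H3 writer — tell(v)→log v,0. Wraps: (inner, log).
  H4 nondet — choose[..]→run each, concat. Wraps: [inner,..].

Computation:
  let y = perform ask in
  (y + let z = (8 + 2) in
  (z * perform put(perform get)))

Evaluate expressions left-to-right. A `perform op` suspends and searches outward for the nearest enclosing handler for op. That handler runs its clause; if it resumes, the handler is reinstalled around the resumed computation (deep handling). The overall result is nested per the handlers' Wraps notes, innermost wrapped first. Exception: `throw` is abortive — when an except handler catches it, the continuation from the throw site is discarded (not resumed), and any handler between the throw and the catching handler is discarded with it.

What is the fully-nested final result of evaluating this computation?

Evaluation trace:
ask @ H2 ⇒ 3
get @ H1 ⇒ 5
put(5) @ H1 ⇒ s:=5
H0 returns 3
H1 returns (3, 5)
H2 returns (3, 5)
H3 returns ((3, 5), ())
H4 returns [((3, 5), ())]
= [((3, 5), ())]

Answer: [((3, 5), ())]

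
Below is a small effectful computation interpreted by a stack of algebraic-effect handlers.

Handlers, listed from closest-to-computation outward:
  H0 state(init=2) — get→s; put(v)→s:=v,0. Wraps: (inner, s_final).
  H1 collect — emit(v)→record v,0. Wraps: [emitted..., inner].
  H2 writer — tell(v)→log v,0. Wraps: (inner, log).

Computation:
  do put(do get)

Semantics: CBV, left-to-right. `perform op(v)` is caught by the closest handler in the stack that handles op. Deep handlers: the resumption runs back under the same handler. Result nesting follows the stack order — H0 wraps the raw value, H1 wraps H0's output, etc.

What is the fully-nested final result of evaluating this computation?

Evaluation trace:
get @ H0 ⇒ 2
put(2) @ H0 ⇒ s:=2
H0 returns (0, 2)
H1 returns [(0, 2)]
H2 returns ([(0, 2)], ())
= ([(0, 2)], ())

Answer: ([(0, 2)], ())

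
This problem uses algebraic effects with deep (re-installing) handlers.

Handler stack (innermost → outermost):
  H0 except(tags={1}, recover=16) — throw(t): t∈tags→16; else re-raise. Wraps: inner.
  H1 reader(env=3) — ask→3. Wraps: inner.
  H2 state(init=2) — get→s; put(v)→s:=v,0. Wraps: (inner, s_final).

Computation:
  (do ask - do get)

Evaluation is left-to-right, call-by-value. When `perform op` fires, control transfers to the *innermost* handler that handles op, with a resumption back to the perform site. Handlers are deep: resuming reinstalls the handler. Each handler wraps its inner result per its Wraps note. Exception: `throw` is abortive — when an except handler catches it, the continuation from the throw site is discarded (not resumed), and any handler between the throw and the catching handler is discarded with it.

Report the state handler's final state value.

Answer: 2

Working:
ask @ H1 ⇒ 3
get @ H2 ⇒ 2
H0 returns 1
H1 returns 1
H2 returns (1, 2)
= (1, 2)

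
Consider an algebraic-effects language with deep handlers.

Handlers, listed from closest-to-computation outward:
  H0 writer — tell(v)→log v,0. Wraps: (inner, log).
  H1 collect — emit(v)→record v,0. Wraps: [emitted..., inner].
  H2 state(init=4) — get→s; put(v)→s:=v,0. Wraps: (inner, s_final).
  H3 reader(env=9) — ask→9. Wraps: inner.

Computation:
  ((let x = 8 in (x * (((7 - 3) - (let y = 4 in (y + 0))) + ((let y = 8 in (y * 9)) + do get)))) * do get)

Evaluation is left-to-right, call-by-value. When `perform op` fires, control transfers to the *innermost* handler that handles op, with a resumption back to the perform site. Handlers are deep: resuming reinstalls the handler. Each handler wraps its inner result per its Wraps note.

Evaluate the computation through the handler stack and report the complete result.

Step-by-step:
get @ H2 ⇒ 4
get @ H2 ⇒ 4
H0 returns (2432, ())
H1 returns [(2432, ())]
H2 returns ([(2432, ())], 4)
H3 returns ([(2432, ())], 4)
= ([(2432, ())], 4)

Answer: ([(2432, ())], 4)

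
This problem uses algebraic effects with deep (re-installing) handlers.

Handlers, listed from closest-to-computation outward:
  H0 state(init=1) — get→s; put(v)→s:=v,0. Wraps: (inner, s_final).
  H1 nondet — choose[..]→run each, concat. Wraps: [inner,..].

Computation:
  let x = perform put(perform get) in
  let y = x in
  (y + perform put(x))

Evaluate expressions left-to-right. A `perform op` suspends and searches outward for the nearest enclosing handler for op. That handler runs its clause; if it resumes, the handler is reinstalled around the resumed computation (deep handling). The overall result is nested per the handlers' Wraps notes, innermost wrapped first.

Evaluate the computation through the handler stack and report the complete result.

Evaluation trace:
get @ H0 ⇒ 1
put(1) @ H0 ⇒ s:=1
put(0) @ H0 ⇒ s:=0
H0 returns (0, 0)
H1 returns [(0, 0)]
= [(0, 0)]

Answer: [(0, 0)]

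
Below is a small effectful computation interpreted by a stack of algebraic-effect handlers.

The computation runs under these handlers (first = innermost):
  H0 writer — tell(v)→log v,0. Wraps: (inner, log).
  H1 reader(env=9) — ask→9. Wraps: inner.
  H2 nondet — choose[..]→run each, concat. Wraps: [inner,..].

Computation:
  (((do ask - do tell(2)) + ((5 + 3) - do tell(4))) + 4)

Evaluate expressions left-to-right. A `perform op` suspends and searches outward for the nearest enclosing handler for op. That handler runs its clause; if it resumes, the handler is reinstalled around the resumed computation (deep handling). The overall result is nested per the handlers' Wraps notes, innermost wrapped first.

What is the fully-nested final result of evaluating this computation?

Step-by-step:
ask @ H1 ⇒ 9
tell(2) @ H0 ⇒ log+=2
tell(4) @ H0 ⇒ log+=4
H0 returns (21, (2, 4))
H1 returns (21, (2, 4))
H2 returns [(21, (2, 4))]
= [(21, (2, 4))]

Answer: [(21, (2, 4))]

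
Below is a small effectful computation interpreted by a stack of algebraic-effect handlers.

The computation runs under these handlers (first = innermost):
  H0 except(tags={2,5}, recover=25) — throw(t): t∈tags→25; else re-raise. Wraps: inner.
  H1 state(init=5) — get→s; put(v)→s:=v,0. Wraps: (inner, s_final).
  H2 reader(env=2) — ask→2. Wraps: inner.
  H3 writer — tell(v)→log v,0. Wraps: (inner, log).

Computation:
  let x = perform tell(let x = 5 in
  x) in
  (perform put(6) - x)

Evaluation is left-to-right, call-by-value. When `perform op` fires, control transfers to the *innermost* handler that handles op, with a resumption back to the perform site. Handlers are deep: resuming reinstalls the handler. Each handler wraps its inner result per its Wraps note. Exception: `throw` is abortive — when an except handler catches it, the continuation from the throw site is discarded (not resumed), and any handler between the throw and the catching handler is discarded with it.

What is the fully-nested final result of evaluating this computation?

Working:
tell(5) @ H3 ⇒ log+=5
put(6) @ H1 ⇒ s:=6
H0 returns 0
H1 returns (0, 6)
H2 returns (0, 6)
H3 returns ((0, 6), (5))
= ((0, 6), (5))

Answer: ((0, 6), (5))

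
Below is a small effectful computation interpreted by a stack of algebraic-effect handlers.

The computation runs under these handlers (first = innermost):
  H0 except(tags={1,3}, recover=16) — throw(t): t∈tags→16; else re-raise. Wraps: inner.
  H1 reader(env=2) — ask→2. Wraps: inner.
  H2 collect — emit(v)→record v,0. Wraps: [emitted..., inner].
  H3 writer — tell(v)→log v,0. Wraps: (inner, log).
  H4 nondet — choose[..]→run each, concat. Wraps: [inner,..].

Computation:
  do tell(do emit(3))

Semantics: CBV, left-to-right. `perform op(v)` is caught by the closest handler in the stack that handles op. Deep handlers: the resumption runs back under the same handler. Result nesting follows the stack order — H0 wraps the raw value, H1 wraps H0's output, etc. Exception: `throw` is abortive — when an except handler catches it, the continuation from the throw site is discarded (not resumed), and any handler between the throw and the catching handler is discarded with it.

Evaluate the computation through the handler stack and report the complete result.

Answer: [([3, 0], (0))]

Step-by-step:
emit(3) @ H2 ⇒ out+=3
tell(0) @ H3 ⇒ log+=0
H0 returns 0
H1 returns 0
H2 returns [3, 0]
H3 returns ([3, 0], (0))
H4 returns [([3, 0], (0))]
= [([3, 0], (0))]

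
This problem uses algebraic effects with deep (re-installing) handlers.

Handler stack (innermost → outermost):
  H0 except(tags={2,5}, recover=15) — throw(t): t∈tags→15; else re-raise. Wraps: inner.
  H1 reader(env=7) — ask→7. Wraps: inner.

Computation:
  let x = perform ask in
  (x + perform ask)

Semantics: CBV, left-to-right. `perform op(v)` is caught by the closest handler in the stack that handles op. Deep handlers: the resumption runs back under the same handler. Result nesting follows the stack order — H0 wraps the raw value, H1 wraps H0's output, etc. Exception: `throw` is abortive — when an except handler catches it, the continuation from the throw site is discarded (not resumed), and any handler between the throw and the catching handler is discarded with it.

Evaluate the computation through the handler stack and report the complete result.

Working:
ask @ H1 ⇒ 7
ask @ H1 ⇒ 7
H0 returns 14
H1 returns 14
= 14

Answer: 14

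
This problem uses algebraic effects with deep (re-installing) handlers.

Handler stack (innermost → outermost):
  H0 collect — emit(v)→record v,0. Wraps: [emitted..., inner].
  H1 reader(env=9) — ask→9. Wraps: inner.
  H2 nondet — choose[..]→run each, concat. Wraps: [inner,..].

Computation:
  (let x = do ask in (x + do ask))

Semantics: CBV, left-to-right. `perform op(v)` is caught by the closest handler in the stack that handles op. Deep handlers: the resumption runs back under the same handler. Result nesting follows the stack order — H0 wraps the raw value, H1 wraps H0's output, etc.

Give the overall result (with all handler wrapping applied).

Answer: [[18]]

Evaluation trace:
ask @ H1 ⇒ 9
ask @ H1 ⇒ 9
H0 returns [18]
H1 returns [18]
H2 returns [[18]]
= [[18]]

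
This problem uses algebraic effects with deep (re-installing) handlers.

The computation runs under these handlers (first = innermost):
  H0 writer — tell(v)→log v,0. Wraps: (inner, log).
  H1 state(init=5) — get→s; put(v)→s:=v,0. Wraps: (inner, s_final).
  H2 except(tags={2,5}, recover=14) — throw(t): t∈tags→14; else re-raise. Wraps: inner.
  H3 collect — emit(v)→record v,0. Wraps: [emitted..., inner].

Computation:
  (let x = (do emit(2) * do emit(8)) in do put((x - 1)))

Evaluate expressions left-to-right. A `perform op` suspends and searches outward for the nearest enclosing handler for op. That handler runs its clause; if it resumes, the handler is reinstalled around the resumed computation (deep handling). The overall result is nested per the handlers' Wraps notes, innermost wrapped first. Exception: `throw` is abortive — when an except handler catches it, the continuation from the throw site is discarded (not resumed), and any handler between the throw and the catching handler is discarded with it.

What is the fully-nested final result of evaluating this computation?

Working:
emit(2) @ H3 ⇒ out+=2
emit(8) @ H3 ⇒ out+=8
put(-1) @ H1 ⇒ s:=-1
H0 returns (0, ())
H1 returns ((0, ()), -1)
H2 returns ((0, ()), -1)
H3 returns [2, 8, ((0, ()), -1)]
= [2, 8, ((0, ()), -1)]

Answer: [2, 8, ((0, ()), -1)]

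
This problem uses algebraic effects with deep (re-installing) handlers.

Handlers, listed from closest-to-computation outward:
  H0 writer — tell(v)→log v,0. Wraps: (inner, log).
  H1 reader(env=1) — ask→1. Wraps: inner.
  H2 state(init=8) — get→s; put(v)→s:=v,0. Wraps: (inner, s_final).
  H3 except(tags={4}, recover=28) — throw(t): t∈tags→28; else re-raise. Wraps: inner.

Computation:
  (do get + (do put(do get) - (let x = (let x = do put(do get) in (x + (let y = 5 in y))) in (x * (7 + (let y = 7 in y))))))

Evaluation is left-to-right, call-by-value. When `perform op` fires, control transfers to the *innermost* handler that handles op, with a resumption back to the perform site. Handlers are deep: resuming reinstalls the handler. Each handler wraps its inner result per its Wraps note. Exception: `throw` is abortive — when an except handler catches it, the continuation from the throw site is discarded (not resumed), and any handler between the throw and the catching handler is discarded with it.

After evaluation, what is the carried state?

Answer: 8

Step-by-step:
get @ H2 ⇒ 8
get @ H2 ⇒ 8
put(8) @ H2 ⇒ s:=8
get @ H2 ⇒ 8
put(8) @ H2 ⇒ s:=8
H0 returns (-62, ())
H1 returns (-62, ())
H2 returns ((-62, ()), 8)
H3 returns ((-62, ()), 8)
= ((-62, ()), 8)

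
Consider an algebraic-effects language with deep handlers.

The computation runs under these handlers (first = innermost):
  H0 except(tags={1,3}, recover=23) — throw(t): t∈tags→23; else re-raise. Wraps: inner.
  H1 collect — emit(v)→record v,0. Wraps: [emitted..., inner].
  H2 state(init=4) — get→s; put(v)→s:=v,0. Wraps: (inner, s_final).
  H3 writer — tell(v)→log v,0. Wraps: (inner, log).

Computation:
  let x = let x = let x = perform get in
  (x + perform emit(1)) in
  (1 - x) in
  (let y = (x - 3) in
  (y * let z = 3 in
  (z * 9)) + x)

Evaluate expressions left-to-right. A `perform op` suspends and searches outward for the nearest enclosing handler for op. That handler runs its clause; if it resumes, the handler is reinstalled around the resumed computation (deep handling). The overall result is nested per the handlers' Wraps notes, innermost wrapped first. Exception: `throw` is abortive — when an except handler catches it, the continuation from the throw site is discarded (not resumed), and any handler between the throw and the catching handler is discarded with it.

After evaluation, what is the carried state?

Answer: 4

Evaluation trace:
get @ H2 ⇒ 4
emit(1) @ H1 ⇒ out+=1
H0 returns -165
H1 returns [1, -165]
H2 returns ([1, -165], 4)
H3 returns (([1, -165], 4), ())
= (([1, -165], 4), ())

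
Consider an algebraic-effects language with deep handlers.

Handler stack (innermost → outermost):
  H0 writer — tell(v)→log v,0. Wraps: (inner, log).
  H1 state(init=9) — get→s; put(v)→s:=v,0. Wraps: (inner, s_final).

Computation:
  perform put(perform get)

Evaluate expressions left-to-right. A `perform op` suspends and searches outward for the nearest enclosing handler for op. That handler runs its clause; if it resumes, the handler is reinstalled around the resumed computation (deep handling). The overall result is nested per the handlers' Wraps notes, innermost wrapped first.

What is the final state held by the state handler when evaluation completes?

Evaluation trace:
get @ H1 ⇒ 9
put(9) @ H1 ⇒ s:=9
H0 returns (0, ())
H1 returns ((0, ()), 9)
= ((0, ()), 9)

Answer: 9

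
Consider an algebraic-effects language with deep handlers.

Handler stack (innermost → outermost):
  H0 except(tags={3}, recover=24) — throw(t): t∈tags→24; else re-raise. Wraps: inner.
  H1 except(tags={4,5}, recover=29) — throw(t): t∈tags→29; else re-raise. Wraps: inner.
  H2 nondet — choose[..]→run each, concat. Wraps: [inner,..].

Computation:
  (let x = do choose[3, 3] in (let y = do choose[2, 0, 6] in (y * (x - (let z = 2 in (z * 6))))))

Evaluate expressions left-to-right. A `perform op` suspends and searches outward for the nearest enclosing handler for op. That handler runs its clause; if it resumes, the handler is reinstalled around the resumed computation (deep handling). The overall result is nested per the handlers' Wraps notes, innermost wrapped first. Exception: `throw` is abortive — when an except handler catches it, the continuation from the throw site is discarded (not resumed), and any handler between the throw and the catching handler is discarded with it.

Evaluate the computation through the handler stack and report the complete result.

Step-by-step:
choose[3, 3] @ H2
  branch[0] choose=3:
    choose[2, 0, 6] @ H2
      branch[0] choose=2:
        H0 returns -18
        H1 returns -18
        H2 returns [-18]
      branch[1] choose=0:
        H0 returns 0
        H1 returns 0
        H2 returns [0]
      branch[2] choose=6:
        H0 returns -54
        H1 returns -54
        H2 returns [-54]
  branch[1] choose=3:
    choose[2, 0, 6] @ H2
      branch[0] choose=2:
        H0 returns -18
        H1 returns -18
        H2 returns [-18]
      branch[1] choose=0:
        H0 returns 0
        H1 returns 0
        H2 returns [0]
      branch[2] choose=6:
        H0 returns -54
        H1 returns -54
        H2 returns [-54]
= [-18, 0, -54, -18, 0, -54]

Answer: [-18, 0, -54, -18, 0, -54]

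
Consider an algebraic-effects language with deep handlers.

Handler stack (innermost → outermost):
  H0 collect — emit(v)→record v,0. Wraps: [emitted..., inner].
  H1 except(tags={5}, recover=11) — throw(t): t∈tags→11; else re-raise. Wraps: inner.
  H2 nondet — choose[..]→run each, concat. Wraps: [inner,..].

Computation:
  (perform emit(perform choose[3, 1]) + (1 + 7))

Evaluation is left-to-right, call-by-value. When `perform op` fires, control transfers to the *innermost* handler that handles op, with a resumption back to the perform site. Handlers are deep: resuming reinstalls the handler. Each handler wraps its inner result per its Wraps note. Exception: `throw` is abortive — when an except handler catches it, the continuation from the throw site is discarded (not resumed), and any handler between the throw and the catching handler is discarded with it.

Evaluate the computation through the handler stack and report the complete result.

Step-by-step:
choose[3, 1] @ H2
  branch[0] choose=3:
    emit(3) @ H0 ⇒ out+=3
    H0 returns [3, 8]
    H1 returns [3, 8]
    H2 returns [[3, 8]]
  branch[1] choose=1:
    emit(1) @ H0 ⇒ out+=1
    H0 returns [1, 8]
    H1 returns [1, 8]
    H2 returns [[1, 8]]
= [[3, 8], [1, 8]]

Answer: [[3, 8], [1, 8]]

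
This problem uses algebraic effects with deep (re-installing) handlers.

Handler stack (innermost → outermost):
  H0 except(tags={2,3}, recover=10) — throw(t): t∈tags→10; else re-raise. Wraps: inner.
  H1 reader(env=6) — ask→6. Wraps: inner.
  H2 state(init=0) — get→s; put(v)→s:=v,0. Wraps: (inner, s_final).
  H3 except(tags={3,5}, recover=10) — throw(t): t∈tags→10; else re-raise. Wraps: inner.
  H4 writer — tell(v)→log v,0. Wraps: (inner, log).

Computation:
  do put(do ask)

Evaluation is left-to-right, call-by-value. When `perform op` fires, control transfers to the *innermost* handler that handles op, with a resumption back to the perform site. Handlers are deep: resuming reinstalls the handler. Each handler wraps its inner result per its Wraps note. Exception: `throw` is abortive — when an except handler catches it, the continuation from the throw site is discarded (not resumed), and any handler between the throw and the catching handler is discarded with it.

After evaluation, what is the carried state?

Working:
ask @ H1 ⇒ 6
put(6) @ H2 ⇒ s:=6
H0 returns 0
H1 returns 0
H2 returns (0, 6)
H3 returns (0, 6)
H4 returns ((0, 6), ())
= ((0, 6), ())

Answer: 6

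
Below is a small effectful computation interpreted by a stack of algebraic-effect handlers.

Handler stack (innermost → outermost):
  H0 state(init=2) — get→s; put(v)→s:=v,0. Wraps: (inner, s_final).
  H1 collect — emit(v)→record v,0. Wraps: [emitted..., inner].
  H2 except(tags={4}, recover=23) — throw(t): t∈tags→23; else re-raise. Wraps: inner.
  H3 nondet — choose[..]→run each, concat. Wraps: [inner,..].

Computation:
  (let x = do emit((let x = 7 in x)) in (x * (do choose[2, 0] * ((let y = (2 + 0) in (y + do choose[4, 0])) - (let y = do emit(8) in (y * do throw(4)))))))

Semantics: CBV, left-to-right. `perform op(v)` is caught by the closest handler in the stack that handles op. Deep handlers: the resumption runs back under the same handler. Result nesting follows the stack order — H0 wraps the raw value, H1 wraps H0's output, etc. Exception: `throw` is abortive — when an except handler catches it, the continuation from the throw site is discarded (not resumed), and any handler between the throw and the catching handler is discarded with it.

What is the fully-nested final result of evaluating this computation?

Answer: [23, 23, 23, 23]

Evaluation trace:
emit(7) @ H1 ⇒ out+=7
choose[2, 0] @ H3
  branch[0] choose=2:
    choose[4, 0] @ H3
      branch[0] choose=4:
        emit(8) @ H1 ⇒ out+=8
        throw(4) @ H2 caught ⇒ 23
        H3 returns [23]
      branch[1] choose=0:
        emit(8) @ H1 ⇒ out+=8
        throw(4) @ H2 caught ⇒ 23
        H3 returns [23]
  branch[1] choose=0:
    choose[4, 0] @ H3
      branch[0] choose=4:
        emit(8) @ H1 ⇒ out+=8
        throw(4) @ H2 caught ⇒ 23
        H3 returns [23]
      branch[1] choose=0:
        emit(8) @ H1 ⇒ out+=8
        throw(4) @ H2 caught ⇒ 23
        H3 returns [23]
= [23, 23, 23, 23]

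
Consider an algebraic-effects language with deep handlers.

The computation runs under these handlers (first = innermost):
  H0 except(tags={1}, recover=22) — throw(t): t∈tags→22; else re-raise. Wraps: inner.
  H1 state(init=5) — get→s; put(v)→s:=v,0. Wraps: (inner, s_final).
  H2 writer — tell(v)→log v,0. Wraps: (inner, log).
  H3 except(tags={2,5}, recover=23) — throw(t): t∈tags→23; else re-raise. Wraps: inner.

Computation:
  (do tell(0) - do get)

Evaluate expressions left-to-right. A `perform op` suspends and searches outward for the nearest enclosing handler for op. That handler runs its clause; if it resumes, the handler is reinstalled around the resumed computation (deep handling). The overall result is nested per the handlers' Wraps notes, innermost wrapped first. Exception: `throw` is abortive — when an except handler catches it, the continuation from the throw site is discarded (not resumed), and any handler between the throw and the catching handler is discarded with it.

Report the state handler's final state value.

Answer: 5

Working:
tell(0) @ H2 ⇒ log+=0
get @ H1 ⇒ 5
H0 returns -5
H1 returns (-5, 5)
H2 returns ((-5, 5), (0))
H3 returns ((-5, 5), (0))
= ((-5, 5), (0))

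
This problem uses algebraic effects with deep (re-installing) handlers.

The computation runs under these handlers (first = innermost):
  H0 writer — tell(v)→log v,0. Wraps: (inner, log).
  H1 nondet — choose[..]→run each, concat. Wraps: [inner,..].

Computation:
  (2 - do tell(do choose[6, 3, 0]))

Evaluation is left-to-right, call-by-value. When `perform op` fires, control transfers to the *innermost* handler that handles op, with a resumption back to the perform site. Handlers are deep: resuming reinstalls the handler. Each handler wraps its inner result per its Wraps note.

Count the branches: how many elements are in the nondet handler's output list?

Answer: 3

Evaluation trace:
choose[6, 3, 0] @ H1
  branch[0] choose=6:
    tell(6) @ H0 ⇒ log+=6
    H0 returns (2, (6))
    H1 returns [(2, (6))]
  branch[1] choose=3:
    tell(3) @ H0 ⇒ log+=3
    H0 returns (2, (3))
    H1 returns [(2, (3))]
  branch[2] choose=0:
    tell(0) @ H0 ⇒ log+=0
    H0 returns (2, (0))
    H1 returns [(2, (0))]
= [(2, (6)), (2, (3)), (2, (0))]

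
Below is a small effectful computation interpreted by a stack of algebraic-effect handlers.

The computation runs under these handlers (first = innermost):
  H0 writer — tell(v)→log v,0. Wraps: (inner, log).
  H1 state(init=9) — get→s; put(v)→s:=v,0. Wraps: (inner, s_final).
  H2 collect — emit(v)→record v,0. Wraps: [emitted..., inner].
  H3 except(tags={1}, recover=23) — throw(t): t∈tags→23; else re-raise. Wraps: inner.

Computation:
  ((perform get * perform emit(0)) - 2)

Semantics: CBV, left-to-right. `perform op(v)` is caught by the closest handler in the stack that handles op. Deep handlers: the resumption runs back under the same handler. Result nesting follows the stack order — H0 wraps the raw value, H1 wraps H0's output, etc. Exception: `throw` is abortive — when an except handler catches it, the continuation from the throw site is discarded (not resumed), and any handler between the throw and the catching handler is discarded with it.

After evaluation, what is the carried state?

Working:
get @ H1 ⇒ 9
emit(0) @ H2 ⇒ out+=0
H0 returns (-2, ())
H1 returns ((-2, ()), 9)
H2 returns [0, ((-2, ()), 9)]
H3 returns [0, ((-2, ()), 9)]
= [0, ((-2, ()), 9)]

Answer: 9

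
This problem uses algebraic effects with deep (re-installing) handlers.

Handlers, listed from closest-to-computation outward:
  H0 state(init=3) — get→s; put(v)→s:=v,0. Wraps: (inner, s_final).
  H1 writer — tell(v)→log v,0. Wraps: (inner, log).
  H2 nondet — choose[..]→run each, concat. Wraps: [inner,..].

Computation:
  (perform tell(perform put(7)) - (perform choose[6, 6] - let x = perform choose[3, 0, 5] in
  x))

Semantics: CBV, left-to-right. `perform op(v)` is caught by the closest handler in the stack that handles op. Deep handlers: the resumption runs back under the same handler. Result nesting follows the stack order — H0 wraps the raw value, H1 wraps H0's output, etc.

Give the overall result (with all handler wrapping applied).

Answer: [((-3, 7), (0)), ((-6, 7), (0)), ((-1, 7), (0)), ((-3, 7), (0)), ((-6, 7), (0)), ((-1, 7), (0))]

Working:
put(7) @ H0 ⇒ s:=7
tell(0) @ H1 ⇒ log+=0
choose[6, 6] @ H2
  branch[0] choose=6:
    choose[3, 0, 5] @ H2
      branch[0] choose=3:
        H0 returns (-3, 7)
        H1 returns ((-3, 7), (0))
        H2 returns [((-3, 7), (0))]
      branch[1] choose=0:
        H0 returns (-6, 7)
        H1 returns ((-6, 7), (0))
        H2 returns [((-6, 7), (0))]
      branch[2] choose=5:
        H0 returns (-1, 7)
        H1 returns ((-1, 7), (0))
        H2 returns [((-1, 7), (0))]
  branch[1] choose=6:
    choose[3, 0, 5] @ H2
      branch[0] choose=3:
        H0 returns (-3, 7)
        H1 returns ((-3, 7), (0))
        H2 returns [((-3, 7), (0))]
      branch[1] choose=0:
        H0 returns (-6, 7)
        H1 returns ((-6, 7), (0))
        H2 returns [((-6, 7), (0))]
      branch[2] choose=5:
        H0 returns (-1, 7)
        H1 returns ((-1, 7), (0))
        H2 returns [((-1, 7), (0))]
= [((-3, 7), (0)), ((-6, 7), (0)), ((-1, 7), (0)), ((-3, 7), (0)), ((-6, 7), (0)), ((-1, 7), (0))]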